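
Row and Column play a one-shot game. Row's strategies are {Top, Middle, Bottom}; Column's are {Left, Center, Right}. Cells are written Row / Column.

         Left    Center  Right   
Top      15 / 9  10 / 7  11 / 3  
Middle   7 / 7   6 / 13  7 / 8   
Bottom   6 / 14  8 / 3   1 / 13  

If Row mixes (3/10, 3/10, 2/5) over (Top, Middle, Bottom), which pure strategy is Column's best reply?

Left

Column's best reply maximizes expected payoff against the mix.
Left: (3/10)·9 + (3/10)·7 + (2/5)·14 = 52/5
Center: (3/10)·7 + (3/10)·13 + (2/5)·3 = 36/5
Right: (3/10)·3 + (3/10)·8 + (2/5)·13 = 17/2
Highest expected payoff is 52/5, from Left.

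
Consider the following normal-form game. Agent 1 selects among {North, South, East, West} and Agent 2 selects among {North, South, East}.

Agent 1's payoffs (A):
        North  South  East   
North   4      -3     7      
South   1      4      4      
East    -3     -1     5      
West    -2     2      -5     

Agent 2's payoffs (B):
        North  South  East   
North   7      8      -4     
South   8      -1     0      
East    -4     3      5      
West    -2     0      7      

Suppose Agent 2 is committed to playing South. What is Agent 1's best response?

South

With Agent 2 fixed at South, Agent 1's payoffs are: North → -3, South → 4, East → -1, West → 2.
The maximum is 4, achieved by South.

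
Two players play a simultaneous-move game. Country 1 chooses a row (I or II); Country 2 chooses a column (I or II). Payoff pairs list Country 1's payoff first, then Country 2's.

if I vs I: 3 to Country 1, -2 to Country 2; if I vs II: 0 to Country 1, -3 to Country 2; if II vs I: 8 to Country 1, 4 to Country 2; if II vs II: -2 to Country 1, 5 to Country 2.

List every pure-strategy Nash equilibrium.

Find each player's best response to every opponent strategy; NE are the intersections.
Country 1's best responses — vs I: II (payoff 8); vs II: I (payoff 0).
Country 2's best responses — vs I: I (payoff -2); vs II: II (payoff 5).
No cell has both players best-responding. For instance, Country 1's best reply to II is I, but against I Country 2 prefers I over II.

None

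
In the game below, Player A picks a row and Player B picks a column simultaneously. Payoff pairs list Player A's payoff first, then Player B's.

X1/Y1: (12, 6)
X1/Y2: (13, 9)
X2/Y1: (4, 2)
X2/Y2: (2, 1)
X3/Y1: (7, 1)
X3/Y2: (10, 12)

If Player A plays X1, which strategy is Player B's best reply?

Y2

With Player A fixed at X1, Player B's payoffs are: Y1 → 6, Y2 → 9.
The maximum is 9, achieved by Y2.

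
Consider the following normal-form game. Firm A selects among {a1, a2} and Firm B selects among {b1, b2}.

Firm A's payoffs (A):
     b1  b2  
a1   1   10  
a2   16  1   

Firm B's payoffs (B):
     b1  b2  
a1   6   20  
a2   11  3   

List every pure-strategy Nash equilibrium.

(a1, b2) and (a2, b1)

A profile is a Nash equilibrium when each player is best-responding to the other.
Firm A's best responses — vs b1: a2 (payoff 16); vs b2: a1 (payoff 10).
Firm B's best responses — vs a1: b2 (payoff 20); vs a2: b1 (payoff 11).
Mutual best responses occur at (a1, b2) and (a2, b1); at each, neither player gains by switching.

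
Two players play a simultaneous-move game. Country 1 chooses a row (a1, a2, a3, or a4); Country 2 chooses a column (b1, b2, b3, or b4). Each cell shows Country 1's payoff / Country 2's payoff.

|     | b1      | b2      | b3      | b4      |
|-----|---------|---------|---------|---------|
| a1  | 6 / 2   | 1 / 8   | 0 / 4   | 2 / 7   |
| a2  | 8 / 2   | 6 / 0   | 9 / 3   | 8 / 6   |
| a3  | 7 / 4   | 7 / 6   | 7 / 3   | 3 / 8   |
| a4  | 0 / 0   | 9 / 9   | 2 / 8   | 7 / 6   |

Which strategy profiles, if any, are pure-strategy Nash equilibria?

(a2, b4) and (a4, b2)

A profile is a Nash equilibrium when each player is best-responding to the other.
Country 1's best responses — vs b1: a2 (payoff 8); vs b2: a4 (payoff 9); vs b3: a2 (payoff 9); vs b4: a2 (payoff 8).
Country 2's best responses — vs a1: b2 (payoff 8); vs a2: b4 (payoff 6); vs a3: b4 (payoff 8); vs a4: b2 (payoff 9).
Mutual best responses occur at (a2, b4) and (a4, b2); at each, neither player gains by switching.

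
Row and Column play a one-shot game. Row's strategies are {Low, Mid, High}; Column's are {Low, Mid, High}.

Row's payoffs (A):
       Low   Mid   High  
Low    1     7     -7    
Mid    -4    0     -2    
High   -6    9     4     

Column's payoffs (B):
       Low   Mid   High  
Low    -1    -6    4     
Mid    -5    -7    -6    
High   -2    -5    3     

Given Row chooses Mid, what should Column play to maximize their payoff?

Low

With Row fixed at Mid, Column's payoffs are: Low → -5, Mid → -7, High → -6.
The maximum is -5, achieved by Low.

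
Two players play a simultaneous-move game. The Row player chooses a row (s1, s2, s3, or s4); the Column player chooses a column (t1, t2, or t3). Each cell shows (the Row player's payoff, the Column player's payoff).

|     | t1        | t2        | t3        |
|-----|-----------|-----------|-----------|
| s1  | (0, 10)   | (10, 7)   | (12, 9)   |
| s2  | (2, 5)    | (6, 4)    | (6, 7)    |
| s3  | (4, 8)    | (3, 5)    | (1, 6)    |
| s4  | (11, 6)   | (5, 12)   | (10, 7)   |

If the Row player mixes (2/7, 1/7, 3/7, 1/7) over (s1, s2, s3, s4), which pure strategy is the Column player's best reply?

Compute the Column player's expected payoff from each pure strategy against the given mix.
t1: (2/7)·10 + (1/7)·5 + (3/7)·8 + (1/7)·6 = 55/7
t2: (2/7)·7 + (1/7)·4 + (3/7)·5 + (1/7)·12 = 45/7
t3: (2/7)·9 + (1/7)·7 + (3/7)·6 + (1/7)·7 = 50/7
Highest expected payoff is 55/7, from t1.

t1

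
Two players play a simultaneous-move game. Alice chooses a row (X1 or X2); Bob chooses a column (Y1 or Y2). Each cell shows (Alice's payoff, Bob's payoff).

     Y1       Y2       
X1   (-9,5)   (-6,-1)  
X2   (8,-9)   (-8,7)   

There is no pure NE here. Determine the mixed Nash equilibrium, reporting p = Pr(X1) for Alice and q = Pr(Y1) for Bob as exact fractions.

p = 8/11, q = 2/19

In a mixed NE each player is indifferent between their pure strategies, so the opponent's mix sets the indifference.
Bob indifferent between Y1 and Y2: p·5 + (1−p)·(-9) = p·(-1) + (1−p)·7 ⟹ (-9) + 14p = 7 + (-8)p ⟹ p = 8/11.
Alice indifferent between X1 and X2: q·(-9) + (1−q)·(-6) = q·8 + (1−q)·(-8) ⟹ (-6) + (-3)q = (-8) + 16q ⟹ q = 2/19.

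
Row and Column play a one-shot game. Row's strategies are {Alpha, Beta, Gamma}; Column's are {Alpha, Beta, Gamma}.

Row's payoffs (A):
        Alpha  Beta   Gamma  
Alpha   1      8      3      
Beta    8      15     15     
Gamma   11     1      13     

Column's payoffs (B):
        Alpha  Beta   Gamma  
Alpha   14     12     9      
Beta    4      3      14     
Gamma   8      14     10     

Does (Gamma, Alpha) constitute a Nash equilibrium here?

No

Holding Column at Alpha: Row gets 11 from Gamma, versus 1 from Alpha, 8 from Beta. No profitable deviation for Row.
Holding Row at Gamma: Column gets 8 from Alpha but could get 14 by switching to Beta. Column has a profitable deviation.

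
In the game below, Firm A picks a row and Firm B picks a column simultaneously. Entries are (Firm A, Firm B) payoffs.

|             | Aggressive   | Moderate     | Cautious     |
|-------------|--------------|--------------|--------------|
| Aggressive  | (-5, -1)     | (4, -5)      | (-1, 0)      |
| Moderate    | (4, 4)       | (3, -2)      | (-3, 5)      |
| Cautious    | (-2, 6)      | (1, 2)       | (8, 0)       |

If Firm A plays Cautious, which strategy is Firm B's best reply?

Aggressive

With Firm A fixed at Cautious, Firm B's payoffs are: Aggressive → 6, Moderate → 2, Cautious → 0.
The maximum is 6, achieved by Aggressive.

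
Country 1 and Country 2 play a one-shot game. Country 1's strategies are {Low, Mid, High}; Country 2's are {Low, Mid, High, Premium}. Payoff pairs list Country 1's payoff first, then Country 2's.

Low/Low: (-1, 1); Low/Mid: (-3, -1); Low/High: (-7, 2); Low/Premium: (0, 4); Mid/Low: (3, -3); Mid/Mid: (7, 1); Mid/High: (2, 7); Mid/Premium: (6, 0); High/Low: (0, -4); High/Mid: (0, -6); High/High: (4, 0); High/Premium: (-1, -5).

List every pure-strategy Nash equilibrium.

A profile is a Nash equilibrium when each player is best-responding to the other.
Country 1's best responses — vs Low: Mid (payoff 3); vs Mid: Mid (payoff 7); vs High: High (payoff 4); vs Premium: Mid (payoff 6).
Country 2's best responses — vs Low: Premium (payoff 4); vs Mid: High (payoff 7); vs High: High (payoff 0).
The only mutual best response is (High, High); neither player gains by switching there.

(High, High)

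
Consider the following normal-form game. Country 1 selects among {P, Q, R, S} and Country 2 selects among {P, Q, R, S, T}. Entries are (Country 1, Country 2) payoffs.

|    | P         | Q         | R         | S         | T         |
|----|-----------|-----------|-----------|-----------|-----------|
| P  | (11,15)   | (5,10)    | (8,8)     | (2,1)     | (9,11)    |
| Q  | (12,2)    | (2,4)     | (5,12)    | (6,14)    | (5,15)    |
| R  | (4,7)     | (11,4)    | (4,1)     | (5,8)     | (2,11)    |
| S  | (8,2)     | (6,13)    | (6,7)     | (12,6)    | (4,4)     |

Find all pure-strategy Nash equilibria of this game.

No pure-strategy Nash equilibrium

Find each player's best response to every opponent strategy; NE are the intersections.
Country 1's best responses — vs P: Q (payoff 12); vs Q: R (payoff 11); vs R: P (payoff 8); vs S: S (payoff 12); vs T: P (payoff 9).
Country 2's best responses — vs P: P (payoff 15); vs Q: T (payoff 15); vs R: T (payoff 11); vs S: Q (payoff 13).
No cell has both players best-responding. For instance, Country 1's best reply to R is P, but against P Country 2 prefers P over R.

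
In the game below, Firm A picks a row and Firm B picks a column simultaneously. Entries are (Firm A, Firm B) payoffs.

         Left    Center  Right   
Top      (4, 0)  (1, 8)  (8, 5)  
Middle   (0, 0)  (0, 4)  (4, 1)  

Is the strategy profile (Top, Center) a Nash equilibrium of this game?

Yes

Holding Firm B at Center: Firm A gets 1 from Top, versus 0 from Middle. No profitable deviation for Firm A.
Holding Firm A at Top: Firm B gets 8 from Center, versus 0 from Left, 5 from Right. No profitable deviation for Firm B either.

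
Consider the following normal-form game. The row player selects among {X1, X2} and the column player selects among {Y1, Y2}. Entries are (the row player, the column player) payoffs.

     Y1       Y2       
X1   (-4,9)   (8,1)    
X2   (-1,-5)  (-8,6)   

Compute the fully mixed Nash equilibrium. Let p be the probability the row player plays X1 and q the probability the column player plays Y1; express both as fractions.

Each player's mixing probability is pinned down by making the *other* player indifferent.
The column player indifferent between Y1 and Y2: p·9 + (1−p)·(-5) = p·1 + (1−p)·6 ⟹ (-5) + 14p = 6 + (-5)p ⟹ p = 11/19.
The row player indifferent between X1 and X2: q·(-4) + (1−q)·8 = q·(-1) + (1−q)·(-8) ⟹ 8 + (-12)q = (-8) + 7q ⟹ q = 16/19.

p = 11/19, q = 16/19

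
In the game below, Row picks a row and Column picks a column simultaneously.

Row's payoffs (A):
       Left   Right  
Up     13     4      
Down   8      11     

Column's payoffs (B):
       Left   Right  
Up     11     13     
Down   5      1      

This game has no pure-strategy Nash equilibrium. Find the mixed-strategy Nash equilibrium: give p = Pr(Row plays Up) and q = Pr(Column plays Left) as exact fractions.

In a mixed NE each player is indifferent between their pure strategies, so the opponent's mix sets the indifference.
Column indifferent between Left and Right: p·11 + (1−p)·5 = p·13 + (1−p)·1 ⟹ 5 + 6p = 1 + 12p ⟹ p = 2/3.
Row indifferent between Up and Down: q·13 + (1−q)·4 = q·8 + (1−q)·11 ⟹ 4 + 9q = 11 + (-3)q ⟹ q = 7/12.

p = 2/3, q = 7/12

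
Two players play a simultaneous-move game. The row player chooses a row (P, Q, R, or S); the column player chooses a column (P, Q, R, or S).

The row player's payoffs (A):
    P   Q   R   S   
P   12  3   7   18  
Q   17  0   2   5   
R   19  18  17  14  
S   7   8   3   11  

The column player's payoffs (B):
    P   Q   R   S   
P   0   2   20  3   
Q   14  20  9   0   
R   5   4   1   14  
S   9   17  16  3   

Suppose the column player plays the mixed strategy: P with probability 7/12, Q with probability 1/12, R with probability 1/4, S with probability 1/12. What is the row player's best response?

Compute the row player's expected payoff from each pure strategy against the given mix.
P: (7/12)·12 + (1/12)·3 + (1/4)·7 + (1/12)·18 = 21/2
Q: (7/12)·17 + (1/12)·0 + (1/4)·2 + (1/12)·5 = 65/6
R: (7/12)·19 + (1/12)·18 + (1/4)·17 + (1/12)·14 = 18
S: (7/12)·7 + (1/12)·8 + (1/4)·3 + (1/12)·11 = 77/12
Highest expected payoff is 18, from R.

R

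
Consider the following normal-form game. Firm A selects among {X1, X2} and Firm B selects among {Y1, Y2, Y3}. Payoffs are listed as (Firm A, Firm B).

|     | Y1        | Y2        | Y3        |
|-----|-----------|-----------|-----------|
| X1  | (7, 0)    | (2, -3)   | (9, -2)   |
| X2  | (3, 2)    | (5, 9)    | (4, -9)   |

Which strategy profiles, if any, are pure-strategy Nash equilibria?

Check mutual best responses: a cell is a NE iff neither player can gain by unilaterally deviating.
Firm A's best responses — vs Y1: X1 (payoff 7); vs Y2: X2 (payoff 5); vs Y3: X1 (payoff 9).
Firm B's best responses — vs X1: Y1 (payoff 0); vs X2: Y2 (payoff 9).
Mutual best responses occur at (X1, Y1) and (X2, Y2); at each, neither player gains by switching.

(X1, Y1) and (X2, Y2)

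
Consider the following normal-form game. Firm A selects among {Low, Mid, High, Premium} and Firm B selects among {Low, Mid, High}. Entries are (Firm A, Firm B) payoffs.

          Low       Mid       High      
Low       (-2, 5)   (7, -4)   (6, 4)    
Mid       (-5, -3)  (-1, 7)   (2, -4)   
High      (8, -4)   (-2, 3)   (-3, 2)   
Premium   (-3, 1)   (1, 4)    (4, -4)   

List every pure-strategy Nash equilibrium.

Find each player's best response to every opponent strategy; NE are the intersections.
Firm A's best responses — vs Low: High (payoff 8); vs Mid: Low (payoff 7); vs High: Low (payoff 6).
Firm B's best responses — vs Low: Low (payoff 5); vs Mid: Mid (payoff 7); vs High: Mid (payoff 3); vs Premium: Mid (payoff 4).
No cell has both players best-responding. For instance, Firm A's best reply to High is Low, but against Low Firm B prefers Low over High.

There is no pure-strategy Nash equilibrium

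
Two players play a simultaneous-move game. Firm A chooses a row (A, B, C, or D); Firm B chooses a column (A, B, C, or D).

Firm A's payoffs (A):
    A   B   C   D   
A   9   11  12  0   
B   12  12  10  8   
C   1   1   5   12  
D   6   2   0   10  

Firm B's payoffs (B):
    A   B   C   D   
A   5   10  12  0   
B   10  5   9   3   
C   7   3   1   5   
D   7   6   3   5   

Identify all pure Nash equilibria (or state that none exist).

(A, C) and (B, A)

A profile is a Nash equilibrium when each player is best-responding to the other.
Firm A's best responses — vs A: B (payoff 12); vs B: B (payoff 12); vs C: A (payoff 12); vs D: C (payoff 12).
Firm B's best responses — vs A: C (payoff 12); vs B: A (payoff 10); vs C: A (payoff 7); vs D: A (payoff 7).
Mutual best responses occur at (A, C) and (B, A); at each, neither player gains by switching.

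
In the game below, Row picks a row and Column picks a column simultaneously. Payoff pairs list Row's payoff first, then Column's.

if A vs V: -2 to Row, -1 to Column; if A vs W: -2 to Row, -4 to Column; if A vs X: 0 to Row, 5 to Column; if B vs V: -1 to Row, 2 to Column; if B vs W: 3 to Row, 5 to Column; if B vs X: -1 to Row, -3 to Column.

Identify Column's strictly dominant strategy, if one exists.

Check whether one of Column's strategies beats all alternatives regardless of what the opponent does.
V is not dominant: against A, X gives 5 > -1.
W is not dominant: against A, V gives -1 > -4.
X is not dominant: against B, V gives 2 > -3.
No single strategy is best against every opponent action.

No strictly dominant strategy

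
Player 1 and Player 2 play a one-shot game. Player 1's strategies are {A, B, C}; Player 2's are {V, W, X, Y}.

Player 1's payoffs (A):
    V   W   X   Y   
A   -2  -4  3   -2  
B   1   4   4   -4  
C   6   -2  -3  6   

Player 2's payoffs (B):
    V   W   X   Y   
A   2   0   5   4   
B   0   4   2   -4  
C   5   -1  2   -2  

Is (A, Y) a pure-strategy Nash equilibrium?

Holding Player 2 at Y: Player 1 gets -2 from A but could get 6 by switching to C. Player 1 has a profitable deviation.

No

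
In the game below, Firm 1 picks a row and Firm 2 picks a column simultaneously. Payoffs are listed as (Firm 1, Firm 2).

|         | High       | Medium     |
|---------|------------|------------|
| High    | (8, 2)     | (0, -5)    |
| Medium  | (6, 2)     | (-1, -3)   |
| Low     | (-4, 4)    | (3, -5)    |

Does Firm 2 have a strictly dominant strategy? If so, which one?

High

Check whether one of Firm 2's strategies beats all alternatives regardless of what the opponent does.
High strictly dominates: vs High: 2 > -5; vs Medium: 2 > -3; vs Low: 4 > -5.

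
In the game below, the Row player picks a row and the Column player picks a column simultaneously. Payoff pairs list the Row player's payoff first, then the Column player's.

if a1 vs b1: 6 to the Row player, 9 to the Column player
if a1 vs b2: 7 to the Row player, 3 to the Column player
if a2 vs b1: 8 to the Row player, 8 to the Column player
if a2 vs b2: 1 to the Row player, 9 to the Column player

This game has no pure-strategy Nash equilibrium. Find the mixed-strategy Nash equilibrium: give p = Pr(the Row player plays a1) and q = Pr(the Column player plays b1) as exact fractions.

p = 1/7, q = 3/4

In a mixed NE each player is indifferent between their pure strategies, so the opponent's mix sets the indifference.
The Column player indifferent between b1 and b2: p·9 + (1−p)·8 = p·3 + (1−p)·9 ⟹ 8 + 1p = 9 + (-6)p ⟹ p = 1/7.
The Row player indifferent between a1 and a2: q·6 + (1−q)·7 = q·8 + (1−q)·1 ⟹ 7 + (-1)q = 1 + 7q ⟹ q = 3/4.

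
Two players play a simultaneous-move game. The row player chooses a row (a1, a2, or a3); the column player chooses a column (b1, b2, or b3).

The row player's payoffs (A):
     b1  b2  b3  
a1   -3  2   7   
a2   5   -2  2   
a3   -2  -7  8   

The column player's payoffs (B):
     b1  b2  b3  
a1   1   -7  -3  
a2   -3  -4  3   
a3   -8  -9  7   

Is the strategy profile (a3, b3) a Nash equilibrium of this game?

Yes

Holding the column player at b3: the row player gets 8 from a3, versus 7 from a1, 2 from a2. No profitable deviation for the row player.
Holding the row player at a3: the column player gets 7 from b3, versus -8 from b1, -9 from b2. No profitable deviation for the column player either.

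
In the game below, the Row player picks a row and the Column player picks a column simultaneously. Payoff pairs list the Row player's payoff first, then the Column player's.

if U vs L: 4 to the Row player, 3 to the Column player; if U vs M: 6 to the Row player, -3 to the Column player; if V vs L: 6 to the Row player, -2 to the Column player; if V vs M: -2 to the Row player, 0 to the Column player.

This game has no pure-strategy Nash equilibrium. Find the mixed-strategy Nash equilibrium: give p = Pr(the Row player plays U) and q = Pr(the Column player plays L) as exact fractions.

In a mixed NE each player is indifferent between their pure strategies, so the opponent's mix sets the indifference.
The Column player indifferent between L and M: p·3 + (1−p)·(-2) = p·(-3) + (1−p)·0 ⟹ (-2) + 5p = 0 + (-3)p ⟹ p = 1/4.
The Row player indifferent between U and V: q·4 + (1−q)·6 = q·6 + (1−q)·(-2) ⟹ 6 + (-2)q = (-2) + 8q ⟹ q = 4/5.

p = 1/4, q = 4/5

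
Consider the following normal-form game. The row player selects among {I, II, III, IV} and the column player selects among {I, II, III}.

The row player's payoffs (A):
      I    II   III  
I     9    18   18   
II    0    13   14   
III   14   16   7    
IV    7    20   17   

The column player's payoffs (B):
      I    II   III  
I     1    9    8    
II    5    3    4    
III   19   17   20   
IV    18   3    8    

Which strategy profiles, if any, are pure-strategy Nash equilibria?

None

A profile is a Nash equilibrium when each player is best-responding to the other.
The row player's best responses — vs I: III (payoff 14); vs II: IV (payoff 20); vs III: I (payoff 18).
The column player's best responses — vs I: II (payoff 9); vs II: I (payoff 5); vs III: III (payoff 20); vs IV: I (payoff 18).
No cell has both players best-responding. For instance, the row player's best reply to I is III, but against III the column player prefers III over I.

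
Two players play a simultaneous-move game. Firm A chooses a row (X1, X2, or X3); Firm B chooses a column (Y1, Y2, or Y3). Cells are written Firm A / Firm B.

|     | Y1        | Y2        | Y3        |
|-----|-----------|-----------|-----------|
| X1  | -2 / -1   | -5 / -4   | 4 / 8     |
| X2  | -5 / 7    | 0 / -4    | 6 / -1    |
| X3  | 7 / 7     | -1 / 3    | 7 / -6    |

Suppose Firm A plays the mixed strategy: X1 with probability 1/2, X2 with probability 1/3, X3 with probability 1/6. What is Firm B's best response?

Compute Firm B's expected payoff from each pure strategy against the given mix.
Y1: (1/2)·(-1) + (1/3)·7 + (1/6)·7 = 3
Y2: (1/2)·(-4) + (1/3)·(-4) + (1/6)·3 = -17/6
Y3: (1/2)·8 + (1/3)·(-1) + (1/6)·(-6) = 8/3
Highest expected payoff is 3, from Y1.

Y1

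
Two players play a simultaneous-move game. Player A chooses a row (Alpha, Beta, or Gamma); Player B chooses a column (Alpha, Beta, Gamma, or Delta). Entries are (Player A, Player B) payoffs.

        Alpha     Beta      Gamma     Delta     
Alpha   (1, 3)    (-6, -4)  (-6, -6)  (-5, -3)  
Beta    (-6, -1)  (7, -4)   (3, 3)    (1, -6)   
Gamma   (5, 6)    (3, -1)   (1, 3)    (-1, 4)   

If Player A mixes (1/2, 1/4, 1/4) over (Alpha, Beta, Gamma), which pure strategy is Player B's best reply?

Alpha

Player B's best reply maximizes expected payoff against the mix.
Alpha: (1/2)·3 + (1/4)·(-1) + (1/4)·6 = 11/4
Beta: (1/2)·(-4) + (1/4)·(-4) + (1/4)·(-1) = -13/4
Gamma: (1/2)·(-6) + (1/4)·3 + (1/4)·3 = -3/2
Delta: (1/2)·(-3) + (1/4)·(-6) + (1/4)·4 = -2
Highest expected payoff is 11/4, from Alpha.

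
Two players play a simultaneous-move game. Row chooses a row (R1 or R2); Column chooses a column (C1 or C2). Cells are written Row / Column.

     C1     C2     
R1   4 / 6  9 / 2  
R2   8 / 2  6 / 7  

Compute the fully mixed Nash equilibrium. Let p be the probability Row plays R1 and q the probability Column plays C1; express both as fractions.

p = 5/9, q = 3/7

Each player's mixing probability is pinned down by making the *other* player indifferent.
Column indifferent between C1 and C2: p·6 + (1−p)·2 = p·2 + (1−p)·7 ⟹ 2 + 4p = 7 + (-5)p ⟹ p = 5/9.
Row indifferent between R1 and R2: q·4 + (1−q)·9 = q·8 + (1−q)·6 ⟹ 9 + (-5)q = 6 + 2q ⟹ q = 3/7.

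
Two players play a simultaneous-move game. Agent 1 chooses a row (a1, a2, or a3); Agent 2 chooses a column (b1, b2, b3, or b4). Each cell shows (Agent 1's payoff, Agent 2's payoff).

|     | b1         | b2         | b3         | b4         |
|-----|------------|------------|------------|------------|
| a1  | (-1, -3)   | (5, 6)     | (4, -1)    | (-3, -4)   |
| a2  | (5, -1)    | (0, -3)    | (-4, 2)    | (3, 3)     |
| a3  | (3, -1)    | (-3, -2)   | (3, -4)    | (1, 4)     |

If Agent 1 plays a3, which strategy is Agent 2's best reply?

With Agent 1 fixed at a3, Agent 2's payoffs are: b1 → -1, b2 → -2, b3 → -4, b4 → 4.
The maximum is 4, achieved by b4.

b4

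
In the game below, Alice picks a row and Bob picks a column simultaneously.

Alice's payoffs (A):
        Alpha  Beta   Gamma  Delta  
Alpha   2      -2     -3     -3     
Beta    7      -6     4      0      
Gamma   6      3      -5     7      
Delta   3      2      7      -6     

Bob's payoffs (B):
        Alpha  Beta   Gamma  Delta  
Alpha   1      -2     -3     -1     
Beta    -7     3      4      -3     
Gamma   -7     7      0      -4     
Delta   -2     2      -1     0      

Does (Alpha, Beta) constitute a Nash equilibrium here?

No

Holding Bob at Beta: Alice gets -2 from Alpha but could get 3 by switching to Gamma. Alice has a profitable deviation.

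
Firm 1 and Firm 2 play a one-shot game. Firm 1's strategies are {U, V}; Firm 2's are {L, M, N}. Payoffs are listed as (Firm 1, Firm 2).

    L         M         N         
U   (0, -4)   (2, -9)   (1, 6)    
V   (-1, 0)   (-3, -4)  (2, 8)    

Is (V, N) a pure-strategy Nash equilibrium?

Yes

Holding Firm 2 at N: Firm 1 gets 2 from V, versus 1 from U. No profitable deviation for Firm 1.
Holding Firm 1 at V: Firm 2 gets 8 from N, versus 0 from L, -4 from M. No profitable deviation for Firm 2 either.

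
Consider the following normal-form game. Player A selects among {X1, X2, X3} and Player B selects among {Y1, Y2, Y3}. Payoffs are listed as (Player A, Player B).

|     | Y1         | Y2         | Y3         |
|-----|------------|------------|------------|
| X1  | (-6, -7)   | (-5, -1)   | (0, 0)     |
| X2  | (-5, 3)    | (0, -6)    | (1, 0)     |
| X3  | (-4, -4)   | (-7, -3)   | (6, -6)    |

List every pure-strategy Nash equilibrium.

A profile is a Nash equilibrium when each player is best-responding to the other.
Player A's best responses — vs Y1: X3 (payoff -4); vs Y2: X2 (payoff 0); vs Y3: X3 (payoff 6).
Player B's best responses — vs X1: Y3 (payoff 0); vs X2: Y1 (payoff 3); vs X3: Y2 (payoff -3).
No cell has both players best-responding. For instance, Player A's best reply to Y3 is X3, but against X3 Player B prefers Y2 over Y3.

No pure-strategy Nash equilibrium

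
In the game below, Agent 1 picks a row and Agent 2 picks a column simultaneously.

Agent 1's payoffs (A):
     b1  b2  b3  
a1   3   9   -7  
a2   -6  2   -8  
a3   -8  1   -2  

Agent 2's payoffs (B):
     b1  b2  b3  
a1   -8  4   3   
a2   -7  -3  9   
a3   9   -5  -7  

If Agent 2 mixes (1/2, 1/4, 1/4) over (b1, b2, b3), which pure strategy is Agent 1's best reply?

Compute Agent 1's expected payoff from each pure strategy against the given mix.
a1: (1/2)·3 + (1/4)·9 + (1/4)·(-7) = 2
a2: (1/2)·(-6) + (1/4)·2 + (1/4)·(-8) = -9/2
a3: (1/2)·(-8) + (1/4)·1 + (1/4)·(-2) = -17/4
Highest expected payoff is 2, from a1.

a1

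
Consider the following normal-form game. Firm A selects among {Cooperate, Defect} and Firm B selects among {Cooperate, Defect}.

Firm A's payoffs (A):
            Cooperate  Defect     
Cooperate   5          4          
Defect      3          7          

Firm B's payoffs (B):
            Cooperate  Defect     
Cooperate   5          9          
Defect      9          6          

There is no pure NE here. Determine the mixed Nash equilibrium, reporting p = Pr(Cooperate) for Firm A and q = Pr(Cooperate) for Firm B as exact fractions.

p = 3/7, q = 3/5

Each player's mixing probability is pinned down by making the *other* player indifferent.
Firm B indifferent between Cooperate and Defect: p·5 + (1−p)·9 = p·9 + (1−p)·6 ⟹ 9 + (-4)p = 6 + 3p ⟹ p = 3/7.
Firm A indifferent between Cooperate and Defect: q·5 + (1−q)·4 = q·3 + (1−q)·7 ⟹ 4 + 1q = 7 + (-4)q ⟹ q = 3/5.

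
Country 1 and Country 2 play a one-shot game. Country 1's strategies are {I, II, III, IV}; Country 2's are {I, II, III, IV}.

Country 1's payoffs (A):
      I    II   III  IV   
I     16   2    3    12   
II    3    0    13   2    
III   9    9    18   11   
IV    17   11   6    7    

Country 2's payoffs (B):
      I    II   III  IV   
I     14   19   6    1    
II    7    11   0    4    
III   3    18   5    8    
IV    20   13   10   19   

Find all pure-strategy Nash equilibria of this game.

Find each player's best response to every opponent strategy; NE are the intersections.
Country 1's best responses — vs I: IV (payoff 17); vs II: IV (payoff 11); vs III: III (payoff 18); vs IV: I (payoff 12).
Country 2's best responses — vs I: II (payoff 19); vs II: II (payoff 11); vs III: II (payoff 18); vs IV: I (payoff 20).
The only mutual best response is (IV, I); neither player gains by switching there.

(IV, I)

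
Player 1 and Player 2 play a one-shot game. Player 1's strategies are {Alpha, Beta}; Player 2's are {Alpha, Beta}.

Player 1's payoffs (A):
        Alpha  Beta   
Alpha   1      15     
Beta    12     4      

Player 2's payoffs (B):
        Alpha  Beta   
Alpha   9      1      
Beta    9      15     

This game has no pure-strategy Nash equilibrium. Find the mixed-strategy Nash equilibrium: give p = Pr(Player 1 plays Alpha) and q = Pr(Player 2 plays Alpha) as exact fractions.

In a mixed NE each player is indifferent between their pure strategies, so the opponent's mix sets the indifference.
Player 2 indifferent between Alpha and Beta: p·9 + (1−p)·9 = p·1 + (1−p)·15 ⟹ 9 + 0p = 15 + (-14)p ⟹ p = 3/7.
Player 1 indifferent between Alpha and Beta: q·1 + (1−q)·15 = q·12 + (1−q)·4 ⟹ 15 + (-14)q = 4 + 8q ⟹ q = 1/2.

p = 3/7, q = 1/2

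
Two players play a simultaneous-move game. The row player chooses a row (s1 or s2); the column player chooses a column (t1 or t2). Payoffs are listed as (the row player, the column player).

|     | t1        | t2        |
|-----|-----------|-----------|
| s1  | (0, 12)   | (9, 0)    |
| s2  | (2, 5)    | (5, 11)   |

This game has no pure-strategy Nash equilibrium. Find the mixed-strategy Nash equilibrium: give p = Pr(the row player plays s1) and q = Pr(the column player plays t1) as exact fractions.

p = 1/3, q = 2/3

Each player's mixing probability is pinned down by making the *other* player indifferent.
The column player indifferent between t1 and t2: p·12 + (1−p)·5 = p·0 + (1−p)·11 ⟹ 5 + 7p = 11 + (-11)p ⟹ p = 1/3.
The row player indifferent between s1 and s2: q·0 + (1−q)·9 = q·2 + (1−q)·5 ⟹ 9 + (-9)q = 5 + (-3)q ⟹ q = 2/3.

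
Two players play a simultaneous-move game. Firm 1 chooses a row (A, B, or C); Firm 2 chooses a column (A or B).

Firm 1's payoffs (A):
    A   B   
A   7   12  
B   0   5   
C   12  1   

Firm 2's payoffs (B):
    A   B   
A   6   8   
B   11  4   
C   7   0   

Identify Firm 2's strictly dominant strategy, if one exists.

Check whether one of Firm 2's strategies beats all alternatives regardless of what the opponent does.
A is not dominant: against A, B gives 8 > 6.
B is not dominant: against B, A gives 11 > 4.
No single strategy is best against every opponent action.

No strictly dominant strategy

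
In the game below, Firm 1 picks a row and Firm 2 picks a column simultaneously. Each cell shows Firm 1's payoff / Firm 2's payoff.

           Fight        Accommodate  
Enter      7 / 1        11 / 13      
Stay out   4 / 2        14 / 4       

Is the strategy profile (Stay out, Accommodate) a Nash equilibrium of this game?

Holding Firm 2 at Accommodate: Firm 1 gets 14 from Stay out, versus 11 from Enter. No profitable deviation for Firm 1.
Holding Firm 1 at Stay out: Firm 2 gets 4 from Accommodate, versus 2 from Fight. No profitable deviation for Firm 2 either.

Yes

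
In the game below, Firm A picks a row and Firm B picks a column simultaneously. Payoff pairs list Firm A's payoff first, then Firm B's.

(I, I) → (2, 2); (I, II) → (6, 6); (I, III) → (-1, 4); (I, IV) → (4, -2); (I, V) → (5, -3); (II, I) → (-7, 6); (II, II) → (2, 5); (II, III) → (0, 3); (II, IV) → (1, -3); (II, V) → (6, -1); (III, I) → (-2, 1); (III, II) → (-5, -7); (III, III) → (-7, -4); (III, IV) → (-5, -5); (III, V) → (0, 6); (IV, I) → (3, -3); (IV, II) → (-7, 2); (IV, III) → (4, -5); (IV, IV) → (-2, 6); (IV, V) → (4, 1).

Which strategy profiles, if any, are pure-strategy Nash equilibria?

(I, II)

Check mutual best responses: a cell is a NE iff neither player can gain by unilaterally deviating.
Firm A's best responses — vs I: IV (payoff 3); vs II: I (payoff 6); vs III: IV (payoff 4); vs IV: I (payoff 4); vs V: II (payoff 6).
Firm B's best responses — vs I: II (payoff 6); vs II: I (payoff 6); vs III: V (payoff 6); vs IV: IV (payoff 6).
The only mutual best response is (I, II); neither player gains by switching there.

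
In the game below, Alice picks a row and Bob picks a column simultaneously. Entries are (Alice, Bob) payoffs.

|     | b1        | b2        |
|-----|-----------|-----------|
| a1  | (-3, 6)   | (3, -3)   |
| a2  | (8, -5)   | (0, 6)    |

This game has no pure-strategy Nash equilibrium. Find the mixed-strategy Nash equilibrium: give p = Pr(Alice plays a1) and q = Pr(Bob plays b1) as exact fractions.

p = 11/20, q = 3/14

In a mixed NE each player is indifferent between their pure strategies, so the opponent's mix sets the indifference.
Bob indifferent between b1 and b2: p·6 + (1−p)·(-5) = p·(-3) + (1−p)·6 ⟹ (-5) + 11p = 6 + (-9)p ⟹ p = 11/20.
Alice indifferent between a1 and a2: q·(-3) + (1−q)·3 = q·8 + (1−q)·0 ⟹ 3 + (-6)q = 0 + 8q ⟹ q = 3/14.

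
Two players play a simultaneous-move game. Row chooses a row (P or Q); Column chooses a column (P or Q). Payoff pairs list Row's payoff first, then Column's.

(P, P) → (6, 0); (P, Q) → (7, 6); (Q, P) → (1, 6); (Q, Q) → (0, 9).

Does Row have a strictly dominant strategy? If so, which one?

P

A strategy is strictly dominant if it gives Row a strictly higher payoff than every other strategy, against every choice by the opponent.
P strictly dominates: vs P: 6 > 1; vs Q: 7 > 0.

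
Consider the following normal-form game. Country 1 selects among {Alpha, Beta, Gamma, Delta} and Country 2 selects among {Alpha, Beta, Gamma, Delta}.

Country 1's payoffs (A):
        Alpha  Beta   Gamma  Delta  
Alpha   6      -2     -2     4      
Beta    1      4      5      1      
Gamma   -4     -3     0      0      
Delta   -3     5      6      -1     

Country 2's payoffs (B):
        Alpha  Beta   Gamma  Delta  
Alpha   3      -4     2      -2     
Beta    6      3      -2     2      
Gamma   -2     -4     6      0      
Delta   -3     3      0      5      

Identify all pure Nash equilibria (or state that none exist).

(Alpha, Alpha)

Find each player's best response to every opponent strategy; NE are the intersections.
Country 1's best responses — vs Alpha: Alpha (payoff 6); vs Beta: Delta (payoff 5); vs Gamma: Delta (payoff 6); vs Delta: Alpha (payoff 4).
Country 2's best responses — vs Alpha: Alpha (payoff 3); vs Beta: Alpha (payoff 6); vs Gamma: Gamma (payoff 6); vs Delta: Delta (payoff 5).
The only mutual best response is (Alpha, Alpha); neither player gains by switching there.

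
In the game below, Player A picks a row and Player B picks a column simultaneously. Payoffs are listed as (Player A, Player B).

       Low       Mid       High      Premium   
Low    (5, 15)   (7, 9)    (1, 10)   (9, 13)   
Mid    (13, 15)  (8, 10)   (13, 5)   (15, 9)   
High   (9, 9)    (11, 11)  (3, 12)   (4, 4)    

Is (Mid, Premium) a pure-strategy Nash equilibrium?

Holding Player B at Premium: Player A gets 15 from Mid, versus 9 from Low, 4 from High. No profitable deviation for Player A.
Holding Player A at Mid: Player B gets 9 from Premium but could get 15 by switching to Low. Player B has a profitable deviation.

No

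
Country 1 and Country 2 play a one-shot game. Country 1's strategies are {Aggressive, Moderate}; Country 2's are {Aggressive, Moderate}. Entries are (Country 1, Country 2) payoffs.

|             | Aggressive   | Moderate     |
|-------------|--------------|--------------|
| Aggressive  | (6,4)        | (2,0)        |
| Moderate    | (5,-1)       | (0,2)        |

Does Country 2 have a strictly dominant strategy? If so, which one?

A strategy is strictly dominant if it gives Country 2 a strictly higher payoff than every other strategy, against every choice by the opponent.
Aggressive is not dominant: against Moderate, Moderate gives 2 > -1.
Moderate is not dominant: against Aggressive, Aggressive gives 4 > 0.
No single strategy is best against every opponent action.

No strictly dominant strategy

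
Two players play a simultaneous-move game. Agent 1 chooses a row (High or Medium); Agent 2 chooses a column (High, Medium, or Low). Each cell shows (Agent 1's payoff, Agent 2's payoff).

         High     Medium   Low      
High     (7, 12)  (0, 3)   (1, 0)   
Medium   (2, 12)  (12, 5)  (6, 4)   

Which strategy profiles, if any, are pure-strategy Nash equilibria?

(High, High)

A profile is a Nash equilibrium when each player is best-responding to the other.
Agent 1's best responses — vs High: High (payoff 7); vs Medium: Medium (payoff 12); vs Low: Medium (payoff 6).
Agent 2's best responses — vs High: High (payoff 12); vs Medium: High (payoff 12).
The only mutual best response is (High, High); neither player gains by switching there.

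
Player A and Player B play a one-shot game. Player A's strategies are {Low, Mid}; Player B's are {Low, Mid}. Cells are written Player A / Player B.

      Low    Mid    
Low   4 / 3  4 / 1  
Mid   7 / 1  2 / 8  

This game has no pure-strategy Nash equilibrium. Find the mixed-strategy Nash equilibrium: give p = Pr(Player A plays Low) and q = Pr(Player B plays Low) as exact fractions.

Each player's mixing probability is pinned down by making the *other* player indifferent.
Player B indifferent between Low and Mid: p·3 + (1−p)·1 = p·1 + (1−p)·8 ⟹ 1 + 2p = 8 + (-7)p ⟹ p = 7/9.
Player A indifferent between Low and Mid: q·4 + (1−q)·4 = q·7 + (1−q)·2 ⟹ 4 + 0q = 2 + 5q ⟹ q = 2/5.

p = 7/9, q = 2/5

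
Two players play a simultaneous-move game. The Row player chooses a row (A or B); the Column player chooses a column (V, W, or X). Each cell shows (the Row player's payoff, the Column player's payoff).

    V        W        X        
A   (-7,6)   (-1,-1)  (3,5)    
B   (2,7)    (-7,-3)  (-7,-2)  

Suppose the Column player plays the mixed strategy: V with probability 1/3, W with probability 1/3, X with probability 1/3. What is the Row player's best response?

Compute the Row player's expected payoff from each pure strategy against the given mix.
A: (1/3)·(-7) + (1/3)·(-1) + (1/3)·3 = -5/3
B: (1/3)·2 + (1/3)·(-7) + (1/3)·(-7) = -4
Highest expected payoff is -5/3, from A.

A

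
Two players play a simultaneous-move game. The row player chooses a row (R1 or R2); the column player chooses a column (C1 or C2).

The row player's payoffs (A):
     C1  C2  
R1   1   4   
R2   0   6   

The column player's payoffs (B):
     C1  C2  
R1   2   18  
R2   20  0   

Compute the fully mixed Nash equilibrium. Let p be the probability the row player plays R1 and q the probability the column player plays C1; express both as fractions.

In a mixed NE each player is indifferent between their pure strategies, so the opponent's mix sets the indifference.
The column player indifferent between C1 and C2: p·2 + (1−p)·20 = p·18 + (1−p)·0 ⟹ 20 + (-18)p = 0 + 18p ⟹ p = 5/9.
The row player indifferent between R1 and R2: q·1 + (1−q)·4 = q·0 + (1−q)·6 ⟹ 4 + (-3)q = 6 + (-6)q ⟹ q = 2/3.

p = 5/9, q = 2/3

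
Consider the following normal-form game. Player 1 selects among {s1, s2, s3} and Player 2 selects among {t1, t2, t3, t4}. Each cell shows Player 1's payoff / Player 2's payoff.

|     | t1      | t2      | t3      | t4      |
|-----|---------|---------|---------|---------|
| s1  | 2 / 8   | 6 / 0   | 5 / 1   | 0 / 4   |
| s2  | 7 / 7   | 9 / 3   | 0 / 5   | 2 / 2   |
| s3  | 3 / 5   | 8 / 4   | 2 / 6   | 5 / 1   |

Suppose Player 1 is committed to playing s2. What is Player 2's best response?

With Player 1 fixed at s2, Player 2's payoffs are: t1 → 7, t2 → 3, t3 → 5, t4 → 2.
The maximum is 7, achieved by t1.

t1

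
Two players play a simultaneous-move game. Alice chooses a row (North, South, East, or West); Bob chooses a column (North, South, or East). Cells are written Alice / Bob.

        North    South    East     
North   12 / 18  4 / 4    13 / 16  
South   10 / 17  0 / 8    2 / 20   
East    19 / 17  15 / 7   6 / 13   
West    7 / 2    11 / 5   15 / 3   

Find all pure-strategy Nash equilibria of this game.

A profile is a Nash equilibrium when each player is best-responding to the other.
Alice's best responses — vs North: East (payoff 19); vs South: East (payoff 15); vs East: West (payoff 15).
Bob's best responses — vs North: North (payoff 18); vs South: East (payoff 20); vs East: North (payoff 17); vs West: South (payoff 5).
The only mutual best response is (East, North); neither player gains by switching there.

(East, North)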